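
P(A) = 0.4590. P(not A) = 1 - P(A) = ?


P(not A) = 1 - 0.4590 = 0.5410

P(not A) = 0.5410


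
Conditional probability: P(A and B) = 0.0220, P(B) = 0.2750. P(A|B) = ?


P(A|B) = 0.0220/0.2750 = 0.0800

P(A|B) = 0.0800


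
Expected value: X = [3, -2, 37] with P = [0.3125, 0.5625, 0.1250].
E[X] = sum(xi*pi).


E[X] = 3*0.3125 - 2*0.5625 + 37*0.1250
= 0.9375 - 1.1250 + 4.6250
= 4.4375

E[X] = 4.4375


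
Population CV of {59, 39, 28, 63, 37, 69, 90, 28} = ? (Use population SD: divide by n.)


Mean = 51.6250
SD = 20.7602
CV = (20.7602/51.6250)*100 = 40.2134%

CV = 40.2134%


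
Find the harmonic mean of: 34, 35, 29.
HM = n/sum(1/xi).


Sum of reciprocals = 1/34 + 1/35 + 1/29 = 0.092466
HM = 3/0.092466 = 32.4444

HM = 32.4444


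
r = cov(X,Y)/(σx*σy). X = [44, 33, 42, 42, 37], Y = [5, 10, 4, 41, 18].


Mean X = 39.6000, Mean Y = 15.6000
SD X = 4.029888, SD Y = 13.632315
Cov = 3.440000
r = 3.440000/(4.029888*13.632315) = 0.0626

r = 0.0626


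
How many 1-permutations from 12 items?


P(12,1) = 12!/11!
= 479001600/39916800
= 12

P(12,1) = 12


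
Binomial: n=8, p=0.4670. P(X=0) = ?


C(8,0) = 1
p^0 = 1.000000
(1-p)^8 = 0.006514
P = 1 * 1.000000 * 0.006514 = 0.0065

P(X=0) = 0.0065


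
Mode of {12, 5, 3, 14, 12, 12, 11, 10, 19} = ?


Frequencies: 3:1, 5:1, 10:1, 11:1, 12:3, 14:1, 19:1
Max frequency = 3
Mode = 12

Mode = 12


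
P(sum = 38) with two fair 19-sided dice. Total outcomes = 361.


Total outcomes = 19×19 = 361
Favorable (sum = 38): 1
P = 1/361 = 0.0028

P = 0.0028


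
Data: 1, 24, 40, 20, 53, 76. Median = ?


Sorted: 1, 20, 24, 40, 53, 76
n = 6 (even)
Middle values: 24 and 40
Median = (24+40)/2 = 32.0000

Median = 32.0000


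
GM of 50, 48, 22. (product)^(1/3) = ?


Product = 50 × 48 × 22 = 52800
GM = 52800^(1/3) = 37.5155

GM = 37.5155


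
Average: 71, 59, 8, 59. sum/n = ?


Sum = 71 + 59 + 8 + 59 = 197
n = 4
Mean = 197/4 = 49.2500

Mean = 49.2500


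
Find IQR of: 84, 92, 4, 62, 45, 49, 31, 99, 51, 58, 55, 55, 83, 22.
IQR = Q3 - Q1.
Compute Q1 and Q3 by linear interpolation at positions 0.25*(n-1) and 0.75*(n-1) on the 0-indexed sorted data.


Sorted: 4, 22, 31, 45, 49, 51, 55, 55, 58, 62, 83, 84, 92, 99
Q1 (25th %ile) = 46.0000
Q3 (75th %ile) = 77.7500
IQR = 77.7500 - 46.0000 = 31.7500

IQR = 31.7500


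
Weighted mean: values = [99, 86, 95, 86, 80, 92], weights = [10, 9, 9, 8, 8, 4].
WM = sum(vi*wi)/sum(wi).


Numerator = 99*10 + 86*9 + 95*9 + 86*8 + 80*8 + 92*4 = 4315
Denominator = 10 + 9 + 9 + 8 + 8 + 4 = 48
WM = 4315/48 = 89.8958

WM = 89.8958


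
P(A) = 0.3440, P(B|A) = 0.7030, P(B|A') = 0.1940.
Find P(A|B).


P(B) = P(B|A)*P(A) + P(B|A')*P(A')
= 0.7030*0.3440 + 0.1940*0.6560
= 0.241832 + 0.127264 = 0.369096
P(A|B) = 0.241832/0.369096 = 0.6552

P(A|B) = 0.6552


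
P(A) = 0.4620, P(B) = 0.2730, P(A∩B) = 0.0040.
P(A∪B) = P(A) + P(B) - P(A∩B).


P(A∪B) = 0.4620 + 0.2730 - 0.0040
= 0.7350 - 0.0040
= 0.7310

P(A∪B) = 0.7310


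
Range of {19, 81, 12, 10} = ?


Max = 81, Min = 10
Range = 81 - 10 = 71

Range = 71


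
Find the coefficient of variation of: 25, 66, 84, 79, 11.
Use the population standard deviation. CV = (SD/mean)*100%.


Mean = 53.0000
SD = 29.5093
CV = (29.5093/53.0000)*100 = 55.6780%

CV = 55.6780%


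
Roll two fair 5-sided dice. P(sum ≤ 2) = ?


Total outcomes = 5×5 = 25
Favorable (sum ≤ 2): 1
P = 1/25 = 0.0400

P = 0.0400


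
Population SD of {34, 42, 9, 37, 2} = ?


Mean = 24.8000
Variance = 259.7600
SD = sqrt(259.7600) = 16.1171

SD = 16.1171


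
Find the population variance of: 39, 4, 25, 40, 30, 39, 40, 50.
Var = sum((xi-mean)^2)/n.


Mean = 33.3750
Squared deviations: 31.6406, 862.8906, 70.1406, 43.8906, 11.3906, 31.6406, 43.8906, 276.3906
Sum = 1371.8750
Variance = 1371.8750/8 = 171.4844

Variance = 171.4844


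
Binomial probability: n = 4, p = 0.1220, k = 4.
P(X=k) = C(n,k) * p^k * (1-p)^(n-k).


C(4,4) = 1
p^4 = 0.000222
(1-p)^0 = 1.000000
P = 1 * 0.000222 * 1.000000 = 0.0002

P(X=4) = 0.0002


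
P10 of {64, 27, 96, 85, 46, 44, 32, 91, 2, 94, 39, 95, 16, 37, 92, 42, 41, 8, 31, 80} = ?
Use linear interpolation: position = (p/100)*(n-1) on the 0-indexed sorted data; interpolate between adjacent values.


Sorted: 2, 8, 16, 27, 31, 32, 37, 39, 41, 42, 44, 46, 64, 80, 85, 91, 92, 94, 95, 96
n = 20
Index = 10/100 * 19 = 1.9000
Lower = data[1] = 8, Upper = data[2] = 16
P10 = 8 + 0.9000*(8) = 15.2000

P10 = 15.2000


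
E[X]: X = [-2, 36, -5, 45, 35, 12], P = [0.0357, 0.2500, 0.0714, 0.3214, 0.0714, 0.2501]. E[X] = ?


E[X] = -2*0.0357 + 36*0.2500 - 5*0.0714 + 45*0.3214 + 35*0.0714 + 12*0.2501
= -0.0714 + 9.0000 - 0.3570 + 14.4630 + 2.4990 + 3.0012
= 28.5348

E[X] = 28.5348


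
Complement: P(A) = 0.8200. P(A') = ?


P(not A) = 1 - 0.8200 = 0.1800

P(not A) = 0.1800


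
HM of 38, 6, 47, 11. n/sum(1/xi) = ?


Sum of reciprocals = 1/38 + 1/6 + 1/47 + 1/11 = 0.305168
HM = 4/0.305168 = 13.1075

HM = 13.1075


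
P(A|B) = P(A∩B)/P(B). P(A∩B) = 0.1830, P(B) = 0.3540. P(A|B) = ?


P(A|B) = 0.1830/0.3540 = 0.5169

P(A|B) = 0.5169


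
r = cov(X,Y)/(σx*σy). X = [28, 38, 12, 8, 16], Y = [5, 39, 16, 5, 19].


Mean X = 20.4000, Mean Y = 16.8000
SD X = 11.056220, SD Y = 12.464349
Cov = 88.880000
r = 88.880000/(11.056220*12.464349) = 0.6450

r = 0.6450


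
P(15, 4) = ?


P(15,4) = 15!/11!
= 1307674368000/39916800
= 32760

P(15,4) = 32760


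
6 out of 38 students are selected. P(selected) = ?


P = 6/38 = 0.1579

P = 0.1579


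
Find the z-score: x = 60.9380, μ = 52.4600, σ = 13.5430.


z = (60.9380 - 52.4600)/13.5430
= 8.4780/13.5430
= 0.6260

z = 0.6260


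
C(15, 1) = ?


C(15,1) = 15!/(1! × 14!)
= 1307674368000/(1 × 87178291200)
= 15

C(15,1) = 15


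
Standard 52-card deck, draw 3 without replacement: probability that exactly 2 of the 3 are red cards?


Hypergeometric: P(X=2) = C(26,2)·C(26,1) / C(52,3)
= 325 × 26 / 22100
= 8450/22100 = 0.3824

P = 0.3824


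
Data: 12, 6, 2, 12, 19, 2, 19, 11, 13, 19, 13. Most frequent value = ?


Frequencies: 2:2, 6:1, 11:1, 12:2, 13:2, 19:3
Max frequency = 3
Mode = 19

Mode = 19


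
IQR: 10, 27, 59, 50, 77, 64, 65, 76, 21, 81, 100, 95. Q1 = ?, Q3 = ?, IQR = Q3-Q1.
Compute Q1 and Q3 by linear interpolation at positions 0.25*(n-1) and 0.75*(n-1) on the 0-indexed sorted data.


Sorted: 10, 21, 27, 50, 59, 64, 65, 76, 77, 81, 95, 100
Q1 (25th %ile) = 44.2500
Q3 (75th %ile) = 78.0000
IQR = 78.0000 - 44.2500 = 33.7500

IQR = 33.7500


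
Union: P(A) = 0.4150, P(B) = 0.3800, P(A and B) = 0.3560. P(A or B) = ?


P(A∪B) = 0.4150 + 0.3800 - 0.3560
= 0.7950 - 0.3560
= 0.4390

P(A∪B) = 0.4390


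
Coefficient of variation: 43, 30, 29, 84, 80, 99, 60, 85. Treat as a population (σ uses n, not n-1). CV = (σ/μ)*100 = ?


Mean = 63.7500
SD = 25.3956
CV = (25.3956/63.7500)*100 = 39.8363%

CV = 39.8363%


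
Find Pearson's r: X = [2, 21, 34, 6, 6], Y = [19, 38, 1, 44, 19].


Mean X = 13.8000, Mean Y = 24.2000
SD X = 12.006665, SD Y = 15.328405
Cov = -84.360000
r = -84.360000/(12.006665*15.328405) = -0.4584

r = -0.4584


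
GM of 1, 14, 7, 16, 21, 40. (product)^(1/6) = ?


Product = 1 × 14 × 7 × 16 × 21 × 40 = 1317120
GM = 1317120^(1/6) = 10.4698

GM = 10.4698


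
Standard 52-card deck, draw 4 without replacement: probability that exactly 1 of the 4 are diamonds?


Hypergeometric: P(X=1) = C(13,1)·C(39,3) / C(52,4)
= 13 × 9139 / 270725
= 118807/270725 = 0.4388

P = 0.4388


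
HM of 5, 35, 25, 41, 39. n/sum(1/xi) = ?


Sum of reciprocals = 1/5 + 1/35 + 1/25 + 1/41 + 1/39 = 0.318603
HM = 5/0.318603 = 15.6935

HM = 15.6935


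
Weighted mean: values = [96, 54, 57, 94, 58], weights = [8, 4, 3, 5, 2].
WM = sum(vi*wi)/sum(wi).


Numerator = 96*8 + 54*4 + 57*3 + 94*5 + 58*2 = 1741
Denominator = 8 + 4 + 3 + 5 + 2 = 22
WM = 1741/22 = 79.1364

WM = 79.1364


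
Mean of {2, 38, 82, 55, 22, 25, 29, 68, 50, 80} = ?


Sum = 2 + 38 + 82 + 55 + 22 + 25 + 29 + 68 + 50 + 80 = 451
n = 10
Mean = 451/10 = 45.1000

Mean = 45.1000


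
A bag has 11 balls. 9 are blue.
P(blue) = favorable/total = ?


P = 9/11 = 0.8182

P = 0.8182


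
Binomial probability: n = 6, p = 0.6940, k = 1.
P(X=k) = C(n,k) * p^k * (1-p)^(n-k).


C(6,1) = 6
p^1 = 0.694000
(1-p)^5 = 0.002683
P = 6 * 0.694000 * 0.002683 = 0.0112

P(X=1) = 0.0112


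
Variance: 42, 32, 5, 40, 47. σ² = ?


Mean = 33.2000
Squared deviations: 77.4400, 1.4400, 795.2400, 46.2400, 190.4400
Sum = 1110.8000
Variance = 1110.8000/5 = 222.1600

Variance = 222.1600


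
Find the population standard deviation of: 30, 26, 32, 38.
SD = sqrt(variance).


Mean = 31.5000
Variance = 18.7500
SD = sqrt(18.7500) = 4.3301

SD = 4.3301


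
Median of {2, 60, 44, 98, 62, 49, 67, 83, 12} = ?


Sorted: 2, 12, 44, 49, 60, 62, 67, 83, 98
n = 9 (odd)
Middle value = 60

Median = 60


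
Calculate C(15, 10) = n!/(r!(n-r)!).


C(15,10) = 15!/(10! × 5!)
= 1307674368000/(3628800 × 120)
= 3003

C(15,10) = 3003


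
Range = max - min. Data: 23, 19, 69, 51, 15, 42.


Max = 69, Min = 15
Range = 69 - 15 = 54

Range = 54


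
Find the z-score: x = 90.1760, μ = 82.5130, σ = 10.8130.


z = (90.1760 - 82.5130)/10.8130
= 7.6630/10.8130
= 0.7087

z = 0.7087


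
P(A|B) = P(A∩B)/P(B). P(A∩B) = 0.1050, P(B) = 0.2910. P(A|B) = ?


P(A|B) = 0.1050/0.2910 = 0.3608

P(A|B) = 0.3608


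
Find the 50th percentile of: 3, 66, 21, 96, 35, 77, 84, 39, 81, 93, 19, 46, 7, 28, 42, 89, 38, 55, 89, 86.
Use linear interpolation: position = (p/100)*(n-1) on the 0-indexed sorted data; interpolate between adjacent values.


Sorted: 3, 7, 19, 21, 28, 35, 38, 39, 42, 46, 55, 66, 77, 81, 84, 86, 89, 89, 93, 96
n = 20
Index = 50/100 * 19 = 9.5000
Lower = data[9] = 46, Upper = data[10] = 55
P50 = 46 + 0.5000*(9) = 50.5000

P50 = 50.5000


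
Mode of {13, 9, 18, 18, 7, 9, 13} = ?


Frequencies: 7:1, 9:2, 13:2, 18:2
Max frequency = 2
Mode = 9, 13, 18

Mode = 9, 13, 18


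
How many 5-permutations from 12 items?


P(12,5) = 12!/7!
= 479001600/5040
= 95040

P(12,5) = 95040


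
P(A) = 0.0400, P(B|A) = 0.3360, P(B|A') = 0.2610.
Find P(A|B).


P(B) = P(B|A)*P(A) + P(B|A')*P(A')
= 0.3360*0.0400 + 0.2610*0.9600
= 0.013440 + 0.250560 = 0.264000
P(A|B) = 0.013440/0.264000 = 0.0509

P(A|B) = 0.0509


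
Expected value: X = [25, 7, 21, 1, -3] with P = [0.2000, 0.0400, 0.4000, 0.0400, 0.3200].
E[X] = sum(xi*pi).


E[X] = 25*0.2000 + 7*0.0400 + 21*0.4000 + 1*0.0400 - 3*0.3200
= 5.0000 + 0.2800 + 8.4000 + 0.0400 - 0.9600
= 12.7600

E[X] = 12.7600


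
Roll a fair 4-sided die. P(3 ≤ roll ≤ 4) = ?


Favorable outcomes (3 ≤ roll ≤ 4): 2
Total outcomes = 4
P = 2/4 = 0.5000

P = 0.5000


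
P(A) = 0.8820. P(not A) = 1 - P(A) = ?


P(not A) = 1 - 0.8820 = 0.1180

P(not A) = 0.1180


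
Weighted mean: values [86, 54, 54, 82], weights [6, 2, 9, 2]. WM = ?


Numerator = 86*6 + 54*2 + 54*9 + 82*2 = 1274
Denominator = 6 + 2 + 9 + 2 = 19
WM = 1274/19 = 67.0526

WM = 67.0526


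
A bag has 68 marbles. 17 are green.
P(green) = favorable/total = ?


P = 17/68 = 0.2500

P = 0.2500


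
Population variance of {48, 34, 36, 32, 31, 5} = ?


Mean = 31.0000
Squared deviations: 289.0000, 9.0000, 25.0000, 1.0000, 0, 676.0000
Sum = 1000.0000
Variance = 1000.0000/6 = 166.6667

Variance = 166.6667


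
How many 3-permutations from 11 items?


P(11,3) = 11!/8!
= 39916800/40320
= 990

P(11,3) = 990


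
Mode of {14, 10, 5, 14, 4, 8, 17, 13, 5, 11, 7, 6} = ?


Frequencies: 4:1, 5:2, 6:1, 7:1, 8:1, 10:1, 11:1, 13:1, 14:2, 17:1
Max frequency = 2
Mode = 5, 14

Mode = 5, 14


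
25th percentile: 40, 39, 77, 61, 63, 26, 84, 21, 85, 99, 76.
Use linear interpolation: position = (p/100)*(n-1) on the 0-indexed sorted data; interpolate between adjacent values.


Sorted: 21, 26, 39, 40, 61, 63, 76, 77, 84, 85, 99
n = 11
Index = 25/100 * 10 = 2.5000
Lower = data[2] = 39, Upper = data[3] = 40
P25 = 39 + 0.5000*(1) = 39.5000

P25 = 39.5000


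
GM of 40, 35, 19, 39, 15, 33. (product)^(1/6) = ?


Product = 40 × 35 × 19 × 39 × 15 × 33 = 513513000
GM = 513513000^(1/6) = 28.2982

GM = 28.2982


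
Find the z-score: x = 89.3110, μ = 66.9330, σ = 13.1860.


z = (89.3110 - 66.9330)/13.1860
= 22.3780/13.1860
= 1.6971

z = 1.6971


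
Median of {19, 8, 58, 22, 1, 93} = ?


Sorted: 1, 8, 19, 22, 58, 93
n = 6 (even)
Middle values: 19 and 22
Median = (19+22)/2 = 20.5000

Median = 20.5000


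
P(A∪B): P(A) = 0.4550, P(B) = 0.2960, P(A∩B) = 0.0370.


P(A∪B) = 0.4550 + 0.2960 - 0.0370
= 0.7510 - 0.0370
= 0.7140

P(A∪B) = 0.7140


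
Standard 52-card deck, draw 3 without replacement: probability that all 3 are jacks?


P(all jacks) = (4/52) × (3/51) × (2/50)
= 0.0002

P = 0.0002


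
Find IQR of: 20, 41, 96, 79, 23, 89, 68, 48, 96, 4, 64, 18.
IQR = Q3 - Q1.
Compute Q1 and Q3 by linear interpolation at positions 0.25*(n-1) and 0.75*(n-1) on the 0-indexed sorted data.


Sorted: 4, 18, 20, 23, 41, 48, 64, 68, 79, 89, 96, 96
Q1 (25th %ile) = 22.2500
Q3 (75th %ile) = 81.5000
IQR = 81.5000 - 22.2500 = 59.2500

IQR = 59.2500


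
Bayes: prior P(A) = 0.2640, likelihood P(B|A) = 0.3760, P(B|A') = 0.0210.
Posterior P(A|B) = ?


P(B) = P(B|A)*P(A) + P(B|A')*P(A')
= 0.3760*0.2640 + 0.0210*0.7360
= 0.099264 + 0.015456 = 0.114720
P(A|B) = 0.099264/0.114720 = 0.8653

P(A|B) = 0.8653


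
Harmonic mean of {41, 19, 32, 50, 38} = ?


Sum of reciprocals = 1/41 + 1/19 + 1/32 + 1/50 + 1/38 = 0.154588
HM = 5/0.154588 = 32.3441

HM = 32.3441


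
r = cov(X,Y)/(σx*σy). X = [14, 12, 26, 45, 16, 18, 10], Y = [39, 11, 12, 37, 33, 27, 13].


Mean X = 20.1429, Mean Y = 24.5714
SD X = 11.217697, SD Y = 11.437497
Cov = 47.775510
r = 47.775510/(11.217697*11.437497) = 0.3724

r = 0.3724


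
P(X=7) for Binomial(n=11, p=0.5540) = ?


C(11,7) = 330
p^7 = 0.016017
(1-p)^4 = 0.039568
P = 330 * 0.016017 * 0.039568 = 0.2091

P(X=7) = 0.2091


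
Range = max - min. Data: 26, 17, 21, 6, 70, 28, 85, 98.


Max = 98, Min = 6
Range = 98 - 6 = 92

Range = 92


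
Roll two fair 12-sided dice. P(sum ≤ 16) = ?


Total outcomes = 12×12 = 144
Favorable (sum ≤ 16): 108
P = 108/144 = 0.7500

P = 0.7500


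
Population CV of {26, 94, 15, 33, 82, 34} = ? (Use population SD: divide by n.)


Mean = 47.3333
SD = 29.6179
CV = (29.6179/47.3333)*100 = 62.5731%

CV = 62.5731%


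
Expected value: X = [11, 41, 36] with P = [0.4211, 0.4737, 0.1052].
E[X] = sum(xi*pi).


E[X] = 11*0.4211 + 41*0.4737 + 36*0.1052
= 4.6321 + 19.4217 + 3.7872
= 27.8410

E[X] = 27.8410


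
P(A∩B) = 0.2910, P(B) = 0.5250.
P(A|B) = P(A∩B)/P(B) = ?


P(A|B) = 0.2910/0.5250 = 0.5543

P(A|B) = 0.5543


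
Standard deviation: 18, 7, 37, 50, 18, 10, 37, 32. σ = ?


Mean = 26.1250
Variance = 199.8594
SD = sqrt(199.8594) = 14.1372

SD = 14.1372


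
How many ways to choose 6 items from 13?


C(13,6) = 13!/(6! × 7!)
= 6227020800/(720 × 5040)
= 1716

C(13,6) = 1716


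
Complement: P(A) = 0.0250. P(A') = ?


P(not A) = 1 - 0.0250 = 0.9750

P(not A) = 0.9750


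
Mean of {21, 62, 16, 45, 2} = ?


Sum = 21 + 62 + 16 + 45 + 2 = 146
n = 5
Mean = 146/5 = 29.2000

Mean = 29.2000


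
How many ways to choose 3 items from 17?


C(17,3) = 17!/(3! × 14!)
= 355687428096000/(6 × 87178291200)
= 680

C(17,3) = 680


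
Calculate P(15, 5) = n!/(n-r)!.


P(15,5) = 15!/10!
= 1307674368000/3628800
= 360360

P(15,5) = 360360


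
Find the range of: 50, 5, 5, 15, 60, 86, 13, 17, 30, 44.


Max = 86, Min = 5
Range = 86 - 5 = 81

Range = 81


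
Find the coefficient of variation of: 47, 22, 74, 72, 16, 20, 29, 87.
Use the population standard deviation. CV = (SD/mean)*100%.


Mean = 45.8750
SD = 26.4170
CV = (26.4170/45.8750)*100 = 57.5848%

CV = 57.5848%


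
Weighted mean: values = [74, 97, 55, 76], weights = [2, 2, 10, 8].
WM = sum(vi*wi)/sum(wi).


Numerator = 74*2 + 97*2 + 55*10 + 76*8 = 1500
Denominator = 2 + 2 + 10 + 8 = 22
WM = 1500/22 = 68.1818

WM = 68.1818


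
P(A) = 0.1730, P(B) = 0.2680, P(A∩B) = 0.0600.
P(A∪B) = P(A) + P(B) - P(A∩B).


P(A∪B) = 0.1730 + 0.2680 - 0.0600
= 0.4410 - 0.0600
= 0.3810

P(A∪B) = 0.3810


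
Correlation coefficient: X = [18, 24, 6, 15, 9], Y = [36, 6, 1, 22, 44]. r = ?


Mean X = 14.4000, Mean Y = 21.8000
SD X = 6.406247, SD Y = 16.593975
Cov = -9.120000
r = -9.120000/(6.406247*16.593975) = -0.0858

r = -0.0858


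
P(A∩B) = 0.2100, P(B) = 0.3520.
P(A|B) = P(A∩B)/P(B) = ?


P(A|B) = 0.2100/0.3520 = 0.5966

P(A|B) = 0.5966


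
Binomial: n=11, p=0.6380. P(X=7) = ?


C(11,7) = 330
p^7 = 0.043027
(1-p)^4 = 0.017173
P = 330 * 0.043027 * 0.017173 = 0.2438

P(X=7) = 0.2438


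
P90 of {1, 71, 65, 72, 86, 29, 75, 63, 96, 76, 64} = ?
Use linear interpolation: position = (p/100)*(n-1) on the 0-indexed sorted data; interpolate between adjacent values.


Sorted: 1, 29, 63, 64, 65, 71, 72, 75, 76, 86, 96
n = 11
Index = 90/100 * 10 = 9.0000
Lower = data[9] = 86, Upper = data[10] = 96
P90 = 86 + 0*(10) = 86.0000

P90 = 86.0000


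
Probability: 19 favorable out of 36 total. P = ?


P = 19/36 = 0.5278

P = 0.5278


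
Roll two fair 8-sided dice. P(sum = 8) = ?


Total outcomes = 8×8 = 64
Favorable (sum = 8): 7
P = 7/64 = 0.1094

P = 0.1094


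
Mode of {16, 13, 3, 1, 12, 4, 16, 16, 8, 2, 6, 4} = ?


Frequencies: 1:1, 2:1, 3:1, 4:2, 6:1, 8:1, 12:1, 13:1, 16:3
Max frequency = 3
Mode = 16

Mode = 16


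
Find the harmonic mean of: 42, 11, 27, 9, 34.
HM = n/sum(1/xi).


Sum of reciprocals = 1/42 + 1/11 + 1/27 + 1/9 + 1/34 = 0.292279
HM = 5/0.292279 = 17.1070

HM = 17.1070


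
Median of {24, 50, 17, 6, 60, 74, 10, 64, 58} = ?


Sorted: 6, 10, 17, 24, 50, 58, 60, 64, 74
n = 9 (odd)
Middle value = 50

Median = 50


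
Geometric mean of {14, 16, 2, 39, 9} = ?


Product = 14 × 16 × 2 × 39 × 9 = 157248
GM = 157248^(1/5) = 10.9476

GM = 10.9476


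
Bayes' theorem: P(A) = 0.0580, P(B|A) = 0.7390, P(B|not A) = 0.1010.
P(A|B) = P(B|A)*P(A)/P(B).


P(B) = P(B|A)*P(A) + P(B|A')*P(A')
= 0.7390*0.0580 + 0.1010*0.9420
= 0.042862 + 0.095142 = 0.138004
P(A|B) = 0.042862/0.138004 = 0.3106

P(A|B) = 0.3106


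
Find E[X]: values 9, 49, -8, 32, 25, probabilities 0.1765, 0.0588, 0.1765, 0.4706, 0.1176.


E[X] = 9*0.1765 + 49*0.0588 - 8*0.1765 + 32*0.4706 + 25*0.1176
= 1.5885 + 2.8812 - 1.4120 + 15.0592 + 2.9400
= 21.0569

E[X] = 21.0569


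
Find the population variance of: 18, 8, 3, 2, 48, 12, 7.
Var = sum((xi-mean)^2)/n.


Mean = 14.0000
Squared deviations: 16.0000, 36.0000, 121.0000, 144.0000, 1156.0000, 4.0000, 49.0000
Sum = 1526.0000
Variance = 1526.0000/7 = 218.0000

Variance = 218.0000


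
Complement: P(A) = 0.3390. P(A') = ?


P(not A) = 1 - 0.3390 = 0.6610

P(not A) = 0.6610


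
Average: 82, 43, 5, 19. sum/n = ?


Sum = 82 + 43 + 5 + 19 = 149
n = 4
Mean = 149/4 = 37.2500

Mean = 37.2500


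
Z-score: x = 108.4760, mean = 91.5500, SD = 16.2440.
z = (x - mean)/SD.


z = (108.4760 - 91.5500)/16.2440
= 16.9260/16.2440
= 1.0420

z = 1.0420


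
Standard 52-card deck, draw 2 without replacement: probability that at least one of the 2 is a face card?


P(at least one) = 1 - P(none)
P(none) = (40/52) × (39/51) = 0.588235
P(at least one) = 1 - 0.588235 = 0.4118

P = 0.4118


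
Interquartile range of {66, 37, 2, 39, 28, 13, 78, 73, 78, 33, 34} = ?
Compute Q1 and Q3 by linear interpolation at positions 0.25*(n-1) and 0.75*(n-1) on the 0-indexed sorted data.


Sorted: 2, 13, 28, 33, 34, 37, 39, 66, 73, 78, 78
Q1 (25th %ile) = 30.5000
Q3 (75th %ile) = 69.5000
IQR = 69.5000 - 30.5000 = 39.0000

IQR = 39.0000


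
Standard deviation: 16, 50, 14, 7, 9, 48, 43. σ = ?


Mean = 26.7143
Variance = 319.9184
SD = sqrt(319.9184) = 17.8863

SD = 17.8863


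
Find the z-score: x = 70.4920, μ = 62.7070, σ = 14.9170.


z = (70.4920 - 62.7070)/14.9170
= 7.7850/14.9170
= 0.5219

z = 0.5219


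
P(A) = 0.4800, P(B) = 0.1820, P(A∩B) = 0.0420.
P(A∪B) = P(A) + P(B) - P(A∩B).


P(A∪B) = 0.4800 + 0.1820 - 0.0420
= 0.6620 - 0.0420
= 0.6200

P(A∪B) = 0.6200


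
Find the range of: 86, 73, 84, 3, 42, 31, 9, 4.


Max = 86, Min = 3
Range = 86 - 3 = 83

Range = 83


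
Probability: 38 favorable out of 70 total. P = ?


P = 38/70 = 0.5429

P = 0.5429


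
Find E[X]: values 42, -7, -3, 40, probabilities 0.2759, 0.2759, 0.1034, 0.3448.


E[X] = 42*0.2759 - 7*0.2759 - 3*0.1034 + 40*0.3448
= 11.5878 - 1.9313 - 0.3102 + 13.7920
= 23.1383

E[X] = 23.1383


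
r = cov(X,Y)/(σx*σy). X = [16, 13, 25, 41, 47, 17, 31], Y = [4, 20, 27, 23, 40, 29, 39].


Mean X = 27.1429, Mean Y = 26.0000
SD X = 12.147058, SD Y = 11.364104
Cov = 83.428571
r = 83.428571/(12.147058*11.364104) = 0.6044

r = 0.6044


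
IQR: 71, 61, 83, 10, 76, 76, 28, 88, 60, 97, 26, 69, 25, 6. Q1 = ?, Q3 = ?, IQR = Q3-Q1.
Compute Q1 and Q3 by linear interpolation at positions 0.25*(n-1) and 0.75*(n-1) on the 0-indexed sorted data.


Sorted: 6, 10, 25, 26, 28, 60, 61, 69, 71, 76, 76, 83, 88, 97
Q1 (25th %ile) = 26.5000
Q3 (75th %ile) = 76.0000
IQR = 76.0000 - 26.5000 = 49.5000

IQR = 49.5000


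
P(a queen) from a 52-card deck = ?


4 queens in 52 cards
P = 4/52 = 0.0769

P = 0.0769


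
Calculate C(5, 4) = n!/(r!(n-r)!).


C(5,4) = 5!/(4! × 1!)
= 120/(24 × 1)
= 5

C(5,4) = 5


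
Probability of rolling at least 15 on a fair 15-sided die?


Favorable outcomes (roll ≥ 15): 1
Total outcomes = 15
P = 1/15 = 0.0667

P = 0.0667


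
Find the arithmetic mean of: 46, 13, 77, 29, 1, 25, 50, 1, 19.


Sum = 46 + 13 + 77 + 29 + 1 + 25 + 50 + 1 + 19 = 261
n = 9
Mean = 261/9 = 29.0000

Mean = 29.0000


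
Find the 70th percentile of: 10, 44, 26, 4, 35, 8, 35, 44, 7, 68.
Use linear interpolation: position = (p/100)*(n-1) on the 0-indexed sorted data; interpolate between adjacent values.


Sorted: 4, 7, 8, 10, 26, 35, 35, 44, 44, 68
n = 10
Index = 70/100 * 9 = 6.3000
Lower = data[6] = 35, Upper = data[7] = 44
P70 = 35 + 0.3000*(9) = 37.7000

P70 = 37.7000


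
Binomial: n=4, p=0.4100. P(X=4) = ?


C(4,4) = 1
p^4 = 0.028258
(1-p)^0 = 1.000000
P = 1 * 0.028258 * 1.000000 = 0.0283

P(X=4) = 0.0283


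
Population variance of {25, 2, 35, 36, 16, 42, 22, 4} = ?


Mean = 22.7500
Squared deviations: 5.0625, 430.5625, 150.0625, 175.5625, 45.5625, 370.5625, 0.5625, 351.5625
Sum = 1529.5000
Variance = 1529.5000/8 = 191.1875

Variance = 191.1875


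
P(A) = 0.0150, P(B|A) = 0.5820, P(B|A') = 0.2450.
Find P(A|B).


P(B) = P(B|A)*P(A) + P(B|A')*P(A')
= 0.5820*0.0150 + 0.2450*0.9850
= 0.008730 + 0.241325 = 0.250055
P(A|B) = 0.008730/0.250055 = 0.0349

P(A|B) = 0.0349


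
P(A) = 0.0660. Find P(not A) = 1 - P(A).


P(not A) = 1 - 0.0660 = 0.9340

P(not A) = 0.9340


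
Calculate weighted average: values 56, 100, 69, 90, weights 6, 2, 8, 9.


Numerator = 56*6 + 100*2 + 69*8 + 90*9 = 1898
Denominator = 6 + 2 + 8 + 9 = 25
WM = 1898/25 = 75.9200

WM = 75.9200


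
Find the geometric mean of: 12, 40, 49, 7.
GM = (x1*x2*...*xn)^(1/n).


Product = 12 × 40 × 49 × 7 = 164640
GM = 164640^(1/4) = 20.1434

GM = 20.1434


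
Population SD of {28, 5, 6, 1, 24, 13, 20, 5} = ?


Mean = 12.7500
Variance = 89.4375
SD = sqrt(89.4375) = 9.4571

SD = 9.4571


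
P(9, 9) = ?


P(9,9) = 9!/0!
= 362880/1
= 362880

P(9,9) = 362880


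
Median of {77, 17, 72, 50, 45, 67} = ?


Sorted: 17, 45, 50, 67, 72, 77
n = 6 (even)
Middle values: 50 and 67
Median = (50+67)/2 = 58.5000

Median = 58.5000


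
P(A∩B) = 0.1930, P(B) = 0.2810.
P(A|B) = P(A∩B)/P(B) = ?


P(A|B) = 0.1930/0.2810 = 0.6868

P(A|B) = 0.6868


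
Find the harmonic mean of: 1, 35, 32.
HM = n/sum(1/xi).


Sum of reciprocals = 1/1 + 1/35 + 1/32 = 1.059821
HM = 3/1.059821 = 2.8307

HM = 2.8307


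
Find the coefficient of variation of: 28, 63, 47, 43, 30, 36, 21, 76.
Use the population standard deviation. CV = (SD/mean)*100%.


Mean = 43.0000
SD = 17.4356
CV = (17.4356/43.0000)*100 = 40.5479%

CV = 40.5479%


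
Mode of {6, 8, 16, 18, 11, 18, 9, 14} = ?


Frequencies: 6:1, 8:1, 9:1, 11:1, 14:1, 16:1, 18:2
Max frequency = 2
Mode = 18

Mode = 18


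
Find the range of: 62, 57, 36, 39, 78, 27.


Max = 78, Min = 27
Range = 78 - 27 = 51

Range = 51


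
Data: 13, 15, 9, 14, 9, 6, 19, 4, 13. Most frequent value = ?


Frequencies: 4:1, 6:1, 9:2, 13:2, 14:1, 15:1, 19:1
Max frequency = 2
Mode = 9, 13

Mode = 9, 13


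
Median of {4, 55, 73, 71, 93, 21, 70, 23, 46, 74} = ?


Sorted: 4, 21, 23, 46, 55, 70, 71, 73, 74, 93
n = 10 (even)
Middle values: 55 and 70
Median = (55+70)/2 = 62.5000

Median = 62.5000


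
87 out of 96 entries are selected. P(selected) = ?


P = 87/96 = 0.9062

P = 0.9062


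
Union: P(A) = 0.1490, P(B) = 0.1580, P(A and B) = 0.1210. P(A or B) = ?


P(A∪B) = 0.1490 + 0.1580 - 0.1210
= 0.3070 - 0.1210
= 0.1860

P(A∪B) = 0.1860


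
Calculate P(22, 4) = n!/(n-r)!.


P(22,4) = 22!/18!
= 1124000727777607680000/6402373705728000
= 175560

P(22,4) = 175560


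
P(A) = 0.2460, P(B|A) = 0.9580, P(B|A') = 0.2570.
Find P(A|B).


P(B) = P(B|A)*P(A) + P(B|A')*P(A')
= 0.9580*0.2460 + 0.2570*0.7540
= 0.235668 + 0.193778 = 0.429446
P(A|B) = 0.235668/0.429446 = 0.5488

P(A|B) = 0.5488


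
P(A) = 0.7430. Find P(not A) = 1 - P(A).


P(not A) = 1 - 0.7430 = 0.2570

P(not A) = 0.2570


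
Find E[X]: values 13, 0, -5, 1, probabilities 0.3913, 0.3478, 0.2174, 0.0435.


E[X] = 13*0.3913 + 0*0.3478 - 5*0.2174 + 1*0.0435
= 5.0869 + 0 - 1.0870 + 0.0435
= 4.0434

E[X] = 4.0434


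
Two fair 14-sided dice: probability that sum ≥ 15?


Total outcomes = 14×14 = 196
Favorable (sum ≥ 15): 105
P = 105/196 = 0.5357

P = 0.5357


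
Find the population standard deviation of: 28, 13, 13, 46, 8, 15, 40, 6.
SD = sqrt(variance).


Mean = 21.1250
Variance = 199.1094
SD = sqrt(199.1094) = 14.1106

SD = 14.1106


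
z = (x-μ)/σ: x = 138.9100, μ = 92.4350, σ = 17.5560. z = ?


z = (138.9100 - 92.4350)/17.5560
= 46.4750/17.5560
= 2.6472

z = 2.6472


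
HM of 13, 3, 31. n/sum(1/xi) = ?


Sum of reciprocals = 1/13 + 1/3 + 1/31 = 0.442514
HM = 3/0.442514 = 6.7794

HM = 6.7794


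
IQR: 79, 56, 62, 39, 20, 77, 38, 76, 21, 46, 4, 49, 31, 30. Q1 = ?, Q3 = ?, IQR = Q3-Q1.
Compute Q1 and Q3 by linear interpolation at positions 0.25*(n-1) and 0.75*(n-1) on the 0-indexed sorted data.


Sorted: 4, 20, 21, 30, 31, 38, 39, 46, 49, 56, 62, 76, 77, 79
Q1 (25th %ile) = 30.2500
Q3 (75th %ile) = 60.5000
IQR = 60.5000 - 30.2500 = 30.2500

IQR = 30.2500


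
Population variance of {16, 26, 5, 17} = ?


Mean = 16.0000
Squared deviations: 0, 100.0000, 121.0000, 1.0000
Sum = 222.0000
Variance = 222.0000/4 = 55.5000

Variance = 55.5000


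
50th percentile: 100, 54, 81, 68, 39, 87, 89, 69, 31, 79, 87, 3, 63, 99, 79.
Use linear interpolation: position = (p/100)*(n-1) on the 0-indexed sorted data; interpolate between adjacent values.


Sorted: 3, 31, 39, 54, 63, 68, 69, 79, 79, 81, 87, 87, 89, 99, 100
n = 15
Index = 50/100 * 14 = 7.0000
Lower = data[7] = 79, Upper = data[8] = 79
P50 = 79 + 0*(0) = 79.0000

P50 = 79.0000


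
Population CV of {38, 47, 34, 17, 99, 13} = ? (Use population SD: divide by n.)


Mean = 41.3333
SD = 28.3353
CV = (28.3353/41.3333)*100 = 68.5531%

CV = 68.5531%


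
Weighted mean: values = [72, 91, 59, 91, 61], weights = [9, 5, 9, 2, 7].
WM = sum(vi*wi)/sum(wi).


Numerator = 72*9 + 91*5 + 59*9 + 91*2 + 61*7 = 2243
Denominator = 9 + 5 + 9 + 2 + 7 = 32
WM = 2243/32 = 70.0938

WM = 70.0938


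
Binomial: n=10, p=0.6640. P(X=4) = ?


C(10,4) = 210
p^4 = 0.194389
(1-p)^6 = 0.001439
P = 210 * 0.194389 * 0.001439 = 0.0587

P(X=4) = 0.0587


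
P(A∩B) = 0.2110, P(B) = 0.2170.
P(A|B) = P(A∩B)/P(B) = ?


P(A|B) = 0.2110/0.2170 = 0.9724

P(A|B) = 0.9724


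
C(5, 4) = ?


C(5,4) = 5!/(4! × 1!)
= 120/(24 × 1)
= 5

C(5,4) = 5


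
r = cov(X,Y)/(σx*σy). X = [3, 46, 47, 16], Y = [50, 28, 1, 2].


Mean X = 28.0000, Mean Y = 20.2500
SD X = 19.065676, SD Y = 20.302401
Cov = -187.750000
r = -187.750000/(19.065676*20.302401) = -0.4850

r = -0.4850


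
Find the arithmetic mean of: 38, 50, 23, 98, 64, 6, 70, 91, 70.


Sum = 38 + 50 + 23 + 98 + 64 + 6 + 70 + 91 + 70 = 510
n = 9
Mean = 510/9 = 56.6667

Mean = 56.6667


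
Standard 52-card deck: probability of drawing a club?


13 clubs in 52 cards
P = 13/52 = 0.2500

P = 0.2500


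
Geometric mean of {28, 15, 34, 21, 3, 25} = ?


Product = 28 × 15 × 34 × 21 × 3 × 25 = 22491000
GM = 22491000^(1/6) = 16.8010

GM = 16.8010


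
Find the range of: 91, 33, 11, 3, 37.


Max = 91, Min = 3
Range = 91 - 3 = 88

Range = 88


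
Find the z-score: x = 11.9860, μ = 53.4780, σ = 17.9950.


z = (11.9860 - 53.4780)/17.9950
= -41.4920/17.9950
= -2.3058

z = -2.3058


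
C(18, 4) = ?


C(18,4) = 18!/(4! × 14!)
= 6402373705728000/(24 × 87178291200)
= 3060

C(18,4) = 3060


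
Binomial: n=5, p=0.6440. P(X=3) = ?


C(5,3) = 10
p^3 = 0.267090
(1-p)^2 = 0.126736
P = 10 * 0.267090 * 0.126736 = 0.3385

P(X=3) = 0.3385


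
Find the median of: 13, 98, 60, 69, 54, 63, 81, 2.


Sorted: 2, 13, 54, 60, 63, 69, 81, 98
n = 8 (even)
Middle values: 60 and 63
Median = (60+63)/2 = 61.5000

Median = 61.5000


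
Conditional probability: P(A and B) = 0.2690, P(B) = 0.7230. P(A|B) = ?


P(A|B) = 0.2690/0.7230 = 0.3721

P(A|B) = 0.3721


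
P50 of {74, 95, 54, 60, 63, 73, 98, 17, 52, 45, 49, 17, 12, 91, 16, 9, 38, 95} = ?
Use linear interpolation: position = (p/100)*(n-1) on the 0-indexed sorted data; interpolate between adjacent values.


Sorted: 9, 12, 16, 17, 17, 38, 45, 49, 52, 54, 60, 63, 73, 74, 91, 95, 95, 98
n = 18
Index = 50/100 * 17 = 8.5000
Lower = data[8] = 52, Upper = data[9] = 54
P50 = 52 + 0.5000*(2) = 53.0000

P50 = 53.0000


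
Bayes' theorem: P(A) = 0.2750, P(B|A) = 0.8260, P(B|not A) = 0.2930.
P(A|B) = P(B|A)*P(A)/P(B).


P(B) = P(B|A)*P(A) + P(B|A')*P(A')
= 0.8260*0.2750 + 0.2930*0.7250
= 0.227150 + 0.212425 = 0.439575
P(A|B) = 0.227150/0.439575 = 0.5167

P(A|B) = 0.5167


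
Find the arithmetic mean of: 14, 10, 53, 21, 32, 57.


Sum = 14 + 10 + 53 + 21 + 32 + 57 = 187
n = 6
Mean = 187/6 = 31.1667

Mean = 31.1667


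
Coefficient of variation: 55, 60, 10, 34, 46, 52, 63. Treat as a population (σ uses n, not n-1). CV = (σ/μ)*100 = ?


Mean = 45.7143
SD = 17.0773
CV = (17.0773/45.7143)*100 = 37.3565%

CV = 37.3565%


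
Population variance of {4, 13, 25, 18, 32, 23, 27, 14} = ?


Mean = 19.5000
Squared deviations: 240.2500, 42.2500, 30.2500, 2.2500, 156.2500, 12.2500, 56.2500, 30.2500
Sum = 570.0000
Variance = 570.0000/8 = 71.2500

Variance = 71.2500


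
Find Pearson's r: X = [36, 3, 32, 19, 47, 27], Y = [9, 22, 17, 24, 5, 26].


Mean X = 27.3333, Mean Y = 17.1667
SD X = 13.816255, SD Y = 7.776389
Cov = -81.388889
r = -81.388889/(13.816255*7.776389) = -0.7575

r = -0.7575


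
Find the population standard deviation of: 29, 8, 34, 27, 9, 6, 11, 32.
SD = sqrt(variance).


Mean = 19.5000
Variance = 126.2500
SD = sqrt(126.2500) = 11.2361

SD = 11.2361


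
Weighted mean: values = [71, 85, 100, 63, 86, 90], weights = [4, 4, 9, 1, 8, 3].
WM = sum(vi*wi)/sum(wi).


Numerator = 71*4 + 85*4 + 100*9 + 63*1 + 86*8 + 90*3 = 2545
Denominator = 4 + 4 + 9 + 1 + 8 + 3 = 29
WM = 2545/29 = 87.7586

WM = 87.7586


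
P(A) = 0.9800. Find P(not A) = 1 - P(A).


P(not A) = 1 - 0.9800 = 0.0200

P(not A) = 0.0200


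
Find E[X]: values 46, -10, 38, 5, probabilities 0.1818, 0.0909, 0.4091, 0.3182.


E[X] = 46*0.1818 - 10*0.0909 + 38*0.4091 + 5*0.3182
= 8.3628 - 0.9090 + 15.5458 + 1.5910
= 24.5906

E[X] = 24.5906


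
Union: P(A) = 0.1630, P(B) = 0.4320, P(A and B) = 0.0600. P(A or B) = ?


P(A∪B) = 0.1630 + 0.4320 - 0.0600
= 0.5950 - 0.0600
= 0.5350

P(A∪B) = 0.5350


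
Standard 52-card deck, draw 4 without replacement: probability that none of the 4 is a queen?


P(no queens) = (48/52) × (47/51) × (46/50) × (45/49)
= 0.7187

P = 0.7187


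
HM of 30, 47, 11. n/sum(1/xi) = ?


Sum of reciprocals = 1/30 + 1/47 + 1/11 = 0.145519
HM = 3/0.145519 = 20.6159

HM = 20.6159


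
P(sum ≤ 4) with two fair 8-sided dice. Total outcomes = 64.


Total outcomes = 8×8 = 64
Favorable (sum ≤ 4): 6
P = 6/64 = 0.0938

P = 0.0938


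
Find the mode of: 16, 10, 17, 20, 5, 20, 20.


Frequencies: 5:1, 10:1, 16:1, 17:1, 20:3
Max frequency = 3
Mode = 20

Mode = 20


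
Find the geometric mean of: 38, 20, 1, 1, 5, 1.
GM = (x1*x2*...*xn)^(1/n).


Product = 38 × 20 × 1 × 1 × 5 × 1 = 3800
GM = 3800^(1/6) = 3.9503

GM = 3.9503


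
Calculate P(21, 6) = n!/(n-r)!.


P(21,6) = 21!/15!
= 51090942171709440000/1307674368000
= 39070080

P(21,6) = 39070080


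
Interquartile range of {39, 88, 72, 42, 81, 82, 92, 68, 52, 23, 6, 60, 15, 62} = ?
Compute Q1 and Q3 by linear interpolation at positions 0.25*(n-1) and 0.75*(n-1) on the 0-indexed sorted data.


Sorted: 6, 15, 23, 39, 42, 52, 60, 62, 68, 72, 81, 82, 88, 92
Q1 (25th %ile) = 39.7500
Q3 (75th %ile) = 78.7500
IQR = 78.7500 - 39.7500 = 39.0000

IQR = 39.0000


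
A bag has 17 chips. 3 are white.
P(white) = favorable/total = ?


P = 3/17 = 0.1765

P = 0.1765


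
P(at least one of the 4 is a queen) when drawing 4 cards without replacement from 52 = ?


P(at least one) = 1 - P(none)
P(none) = (48/52) × (47/51) × (46/50) × (45/49) = 0.718737
P(at least one) = 1 - 0.718737 = 0.2813

P = 0.2813


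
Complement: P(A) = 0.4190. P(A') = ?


P(not A) = 1 - 0.4190 = 0.5810

P(not A) = 0.5810


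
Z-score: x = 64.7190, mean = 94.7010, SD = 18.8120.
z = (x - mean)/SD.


z = (64.7190 - 94.7010)/18.8120
= -29.9820/18.8120
= -1.5938

z = -1.5938


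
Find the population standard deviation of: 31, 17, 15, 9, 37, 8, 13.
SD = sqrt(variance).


Mean = 18.5714
Variance = 106.2449
SD = sqrt(106.2449) = 10.3075

SD = 10.3075


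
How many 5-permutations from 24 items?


P(24,5) = 24!/19!
= 620448401733239439360000/121645100408832000
= 5100480

P(24,5) = 5100480


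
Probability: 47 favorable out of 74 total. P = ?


P = 47/74 = 0.6351

P = 0.6351


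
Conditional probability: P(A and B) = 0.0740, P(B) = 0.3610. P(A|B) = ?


P(A|B) = 0.0740/0.3610 = 0.2050

P(A|B) = 0.2050


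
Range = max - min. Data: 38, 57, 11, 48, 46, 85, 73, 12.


Max = 85, Min = 11
Range = 85 - 11 = 74

Range = 74


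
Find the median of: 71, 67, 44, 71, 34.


Sorted: 34, 44, 67, 71, 71
n = 5 (odd)
Middle value = 67

Median = 67


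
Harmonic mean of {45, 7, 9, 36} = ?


Sum of reciprocals = 1/45 + 1/7 + 1/9 + 1/36 = 0.303968
HM = 4/0.303968 = 13.1593

HM = 13.1593


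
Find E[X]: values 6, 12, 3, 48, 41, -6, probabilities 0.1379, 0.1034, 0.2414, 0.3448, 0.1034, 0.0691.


E[X] = 6*0.1379 + 12*0.1034 + 3*0.2414 + 48*0.3448 + 41*0.1034 - 6*0.0691
= 0.8274 + 1.2408 + 0.7242 + 16.5504 + 4.2394 - 0.4146
= 23.1676

E[X] = 23.1676


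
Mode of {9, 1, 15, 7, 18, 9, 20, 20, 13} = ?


Frequencies: 1:1, 7:1, 9:2, 13:1, 15:1, 18:1, 20:2
Max frequency = 2
Mode = 9, 20

Mode = 9, 20


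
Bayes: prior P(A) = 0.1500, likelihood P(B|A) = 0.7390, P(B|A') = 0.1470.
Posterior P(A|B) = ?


P(B) = P(B|A)*P(A) + P(B|A')*P(A')
= 0.7390*0.1500 + 0.1470*0.8500
= 0.110850 + 0.124950 = 0.235800
P(A|B) = 0.110850/0.235800 = 0.4701

P(A|B) = 0.4701


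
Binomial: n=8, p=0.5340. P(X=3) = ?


C(8,3) = 56
p^3 = 0.152273
(1-p)^5 = 0.021975
P = 56 * 0.152273 * 0.021975 = 0.1874

P(X=3) = 0.1874


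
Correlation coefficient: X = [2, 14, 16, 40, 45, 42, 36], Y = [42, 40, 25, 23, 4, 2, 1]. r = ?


Mean X = 27.8571, Mean Y = 19.5714
SD X = 15.624418, SD Y = 16.290726
Cov = -221.775510
r = -221.775510/(15.624418*16.290726) = -0.8713

r = -0.8713


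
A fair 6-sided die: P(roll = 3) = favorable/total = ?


Favorable outcomes (roll = 3): 1
Total outcomes = 6
P = 1/6 = 0.1667

P = 0.1667


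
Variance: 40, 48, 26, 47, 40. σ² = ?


Mean = 40.2000
Squared deviations: 0.0400, 60.8400, 201.6400, 46.2400, 0.0400
Sum = 308.8000
Variance = 308.8000/5 = 61.7600

Variance = 61.7600


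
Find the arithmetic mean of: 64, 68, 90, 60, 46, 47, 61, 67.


Sum = 64 + 68 + 90 + 60 + 46 + 47 + 61 + 67 = 503
n = 8
Mean = 503/8 = 62.8750

Mean = 62.8750


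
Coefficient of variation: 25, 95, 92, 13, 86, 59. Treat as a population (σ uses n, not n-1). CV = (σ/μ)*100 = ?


Mean = 61.6667
SD = 32.5150
CV = (32.5150/61.6667)*100 = 52.7270%

CV = 52.7270%


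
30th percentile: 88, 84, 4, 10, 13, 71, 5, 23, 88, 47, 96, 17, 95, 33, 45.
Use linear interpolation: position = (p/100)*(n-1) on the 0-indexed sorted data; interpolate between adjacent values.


Sorted: 4, 5, 10, 13, 17, 23, 33, 45, 47, 71, 84, 88, 88, 95, 96
n = 15
Index = 30/100 * 14 = 4.2000
Lower = data[4] = 17, Upper = data[5] = 23
P30 = 17 + 0.2000*(6) = 18.2000

P30 = 18.2000


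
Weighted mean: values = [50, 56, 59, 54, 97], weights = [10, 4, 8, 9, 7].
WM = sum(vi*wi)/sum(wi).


Numerator = 50*10 + 56*4 + 59*8 + 54*9 + 97*7 = 2361
Denominator = 10 + 4 + 8 + 9 + 7 = 38
WM = 2361/38 = 62.1316

WM = 62.1316


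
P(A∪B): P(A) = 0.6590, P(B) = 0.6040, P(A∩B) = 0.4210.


P(A∪B) = 0.6590 + 0.6040 - 0.4210
= 1.2630 - 0.4210
= 0.8420

P(A∪B) = 0.8420


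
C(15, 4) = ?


C(15,4) = 15!/(4! × 11!)
= 1307674368000/(24 × 39916800)
= 1365

C(15,4) = 1365


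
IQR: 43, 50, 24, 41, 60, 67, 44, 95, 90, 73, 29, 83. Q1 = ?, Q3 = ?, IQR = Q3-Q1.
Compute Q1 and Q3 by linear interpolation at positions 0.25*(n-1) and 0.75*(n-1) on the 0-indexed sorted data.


Sorted: 24, 29, 41, 43, 44, 50, 60, 67, 73, 83, 90, 95
Q1 (25th %ile) = 42.5000
Q3 (75th %ile) = 75.5000
IQR = 75.5000 - 42.5000 = 33.0000

IQR = 33.0000


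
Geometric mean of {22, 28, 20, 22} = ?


Product = 22 × 28 × 20 × 22 = 271040
GM = 271040^(1/4) = 22.8170

GM = 22.8170


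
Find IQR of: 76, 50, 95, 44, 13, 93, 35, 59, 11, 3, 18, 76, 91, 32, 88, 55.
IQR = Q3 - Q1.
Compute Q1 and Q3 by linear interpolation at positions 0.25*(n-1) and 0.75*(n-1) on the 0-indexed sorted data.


Sorted: 3, 11, 13, 18, 32, 35, 44, 50, 55, 59, 76, 76, 88, 91, 93, 95
Q1 (25th %ile) = 28.5000
Q3 (75th %ile) = 79.0000
IQR = 79.0000 - 28.5000 = 50.5000

IQR = 50.5000


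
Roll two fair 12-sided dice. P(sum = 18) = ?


Total outcomes = 12×12 = 144
Favorable (sum = 18): 7
P = 7/144 = 0.0486

P = 0.0486


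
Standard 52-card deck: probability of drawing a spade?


13 spades in 52 cards
P = 13/52 = 0.2500

P = 0.2500


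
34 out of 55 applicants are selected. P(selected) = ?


P = 34/55 = 0.6182

P = 0.6182


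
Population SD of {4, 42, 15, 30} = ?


Mean = 22.7500
Variance = 208.6875
SD = sqrt(208.6875) = 14.4460

SD = 14.4460


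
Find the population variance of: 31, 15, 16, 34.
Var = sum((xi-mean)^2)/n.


Mean = 24.0000
Squared deviations: 49.0000, 81.0000, 64.0000, 100.0000
Sum = 294.0000
Variance = 294.0000/4 = 73.5000

Variance = 73.5000


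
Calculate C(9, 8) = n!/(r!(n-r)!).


C(9,8) = 9!/(8! × 1!)
= 362880/(40320 × 1)
= 9

C(9,8) = 9


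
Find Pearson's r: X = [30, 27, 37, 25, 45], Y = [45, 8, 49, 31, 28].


Mean X = 32.8000, Mean Y = 32.2000
SD X = 7.332121, SD Y = 14.496896
Cov = 26.640000
r = 26.640000/(7.332121*14.496896) = 0.2506

r = 0.2506
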